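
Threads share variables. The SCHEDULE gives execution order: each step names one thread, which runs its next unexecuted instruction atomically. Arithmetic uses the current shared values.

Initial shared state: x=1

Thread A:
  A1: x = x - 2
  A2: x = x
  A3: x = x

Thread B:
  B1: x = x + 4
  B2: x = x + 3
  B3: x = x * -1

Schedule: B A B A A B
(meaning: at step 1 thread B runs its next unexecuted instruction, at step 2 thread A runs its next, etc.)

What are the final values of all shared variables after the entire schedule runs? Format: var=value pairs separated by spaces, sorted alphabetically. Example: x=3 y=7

Step 1: thread B executes B1 (x = x + 4). Shared: x=5. PCs: A@0 B@1
Step 2: thread A executes A1 (x = x - 2). Shared: x=3. PCs: A@1 B@1
Step 3: thread B executes B2 (x = x + 3). Shared: x=6. PCs: A@1 B@2
Step 4: thread A executes A2 (x = x). Shared: x=6. PCs: A@2 B@2
Step 5: thread A executes A3 (x = x). Shared: x=6. PCs: A@3 B@2
Step 6: thread B executes B3 (x = x * -1). Shared: x=-6. PCs: A@3 B@3

Answer: x=-6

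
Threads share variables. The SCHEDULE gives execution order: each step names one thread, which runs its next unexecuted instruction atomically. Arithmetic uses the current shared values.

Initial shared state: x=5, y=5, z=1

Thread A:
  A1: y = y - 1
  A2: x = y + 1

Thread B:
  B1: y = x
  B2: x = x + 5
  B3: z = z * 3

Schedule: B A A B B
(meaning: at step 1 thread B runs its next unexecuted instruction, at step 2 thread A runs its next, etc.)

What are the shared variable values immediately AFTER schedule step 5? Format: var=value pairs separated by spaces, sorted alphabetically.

Answer: x=10 y=4 z=3

Derivation:
Step 1: thread B executes B1 (y = x). Shared: x=5 y=5 z=1. PCs: A@0 B@1
Step 2: thread A executes A1 (y = y - 1). Shared: x=5 y=4 z=1. PCs: A@1 B@1
Step 3: thread A executes A2 (x = y + 1). Shared: x=5 y=4 z=1. PCs: A@2 B@1
Step 4: thread B executes B2 (x = x + 5). Shared: x=10 y=4 z=1. PCs: A@2 B@2
Step 5: thread B executes B3 (z = z * 3). Shared: x=10 y=4 z=3. PCs: A@2 B@3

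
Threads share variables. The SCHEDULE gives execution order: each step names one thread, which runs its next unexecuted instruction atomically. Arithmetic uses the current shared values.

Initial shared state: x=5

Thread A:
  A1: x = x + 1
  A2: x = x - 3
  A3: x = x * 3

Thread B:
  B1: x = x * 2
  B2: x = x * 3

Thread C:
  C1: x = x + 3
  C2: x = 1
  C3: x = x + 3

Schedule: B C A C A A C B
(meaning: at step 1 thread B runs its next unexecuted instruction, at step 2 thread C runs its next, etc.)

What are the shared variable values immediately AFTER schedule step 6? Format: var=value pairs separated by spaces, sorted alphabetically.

Answer: x=-6

Derivation:
Step 1: thread B executes B1 (x = x * 2). Shared: x=10. PCs: A@0 B@1 C@0
Step 2: thread C executes C1 (x = x + 3). Shared: x=13. PCs: A@0 B@1 C@1
Step 3: thread A executes A1 (x = x + 1). Shared: x=14. PCs: A@1 B@1 C@1
Step 4: thread C executes C2 (x = 1). Shared: x=1. PCs: A@1 B@1 C@2
Step 5: thread A executes A2 (x = x - 3). Shared: x=-2. PCs: A@2 B@1 C@2
Step 6: thread A executes A3 (x = x * 3). Shared: x=-6. PCs: A@3 B@1 C@2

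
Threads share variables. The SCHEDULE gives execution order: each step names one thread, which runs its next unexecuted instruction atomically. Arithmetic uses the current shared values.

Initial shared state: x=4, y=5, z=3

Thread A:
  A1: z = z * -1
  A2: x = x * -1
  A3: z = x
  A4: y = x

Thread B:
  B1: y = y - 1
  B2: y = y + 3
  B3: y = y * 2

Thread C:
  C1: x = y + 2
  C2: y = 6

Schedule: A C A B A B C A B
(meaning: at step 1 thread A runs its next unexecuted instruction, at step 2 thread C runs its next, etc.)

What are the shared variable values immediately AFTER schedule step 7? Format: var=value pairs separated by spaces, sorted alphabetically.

Step 1: thread A executes A1 (z = z * -1). Shared: x=4 y=5 z=-3. PCs: A@1 B@0 C@0
Step 2: thread C executes C1 (x = y + 2). Shared: x=7 y=5 z=-3. PCs: A@1 B@0 C@1
Step 3: thread A executes A2 (x = x * -1). Shared: x=-7 y=5 z=-3. PCs: A@2 B@0 C@1
Step 4: thread B executes B1 (y = y - 1). Shared: x=-7 y=4 z=-3. PCs: A@2 B@1 C@1
Step 5: thread A executes A3 (z = x). Shared: x=-7 y=4 z=-7. PCs: A@3 B@1 C@1
Step 6: thread B executes B2 (y = y + 3). Shared: x=-7 y=7 z=-7. PCs: A@3 B@2 C@1
Step 7: thread C executes C2 (y = 6). Shared: x=-7 y=6 z=-7. PCs: A@3 B@2 C@2

Answer: x=-7 y=6 z=-7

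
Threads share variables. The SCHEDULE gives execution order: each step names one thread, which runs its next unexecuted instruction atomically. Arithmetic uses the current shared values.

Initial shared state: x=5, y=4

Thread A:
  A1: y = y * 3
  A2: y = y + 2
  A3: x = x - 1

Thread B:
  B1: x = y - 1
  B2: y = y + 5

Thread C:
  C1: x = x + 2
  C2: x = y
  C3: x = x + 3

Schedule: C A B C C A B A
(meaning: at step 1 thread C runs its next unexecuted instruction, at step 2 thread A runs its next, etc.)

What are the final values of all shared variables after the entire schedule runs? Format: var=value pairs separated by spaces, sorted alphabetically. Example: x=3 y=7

Answer: x=14 y=19

Derivation:
Step 1: thread C executes C1 (x = x + 2). Shared: x=7 y=4. PCs: A@0 B@0 C@1
Step 2: thread A executes A1 (y = y * 3). Shared: x=7 y=12. PCs: A@1 B@0 C@1
Step 3: thread B executes B1 (x = y - 1). Shared: x=11 y=12. PCs: A@1 B@1 C@1
Step 4: thread C executes C2 (x = y). Shared: x=12 y=12. PCs: A@1 B@1 C@2
Step 5: thread C executes C3 (x = x + 3). Shared: x=15 y=12. PCs: A@1 B@1 C@3
Step 6: thread A executes A2 (y = y + 2). Shared: x=15 y=14. PCs: A@2 B@1 C@3
Step 7: thread B executes B2 (y = y + 5). Shared: x=15 y=19. PCs: A@2 B@2 C@3
Step 8: thread A executes A3 (x = x - 1). Shared: x=14 y=19. PCs: A@3 B@2 C@3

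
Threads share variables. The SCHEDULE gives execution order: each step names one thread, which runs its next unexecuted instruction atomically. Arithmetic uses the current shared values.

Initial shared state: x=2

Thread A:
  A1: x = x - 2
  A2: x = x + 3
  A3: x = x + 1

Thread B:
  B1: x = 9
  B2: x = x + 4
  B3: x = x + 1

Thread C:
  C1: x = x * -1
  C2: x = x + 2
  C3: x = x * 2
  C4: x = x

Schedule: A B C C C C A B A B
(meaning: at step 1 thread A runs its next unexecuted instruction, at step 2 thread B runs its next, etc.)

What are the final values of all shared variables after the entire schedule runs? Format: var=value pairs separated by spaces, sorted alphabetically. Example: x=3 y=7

Answer: x=-5

Derivation:
Step 1: thread A executes A1 (x = x - 2). Shared: x=0. PCs: A@1 B@0 C@0
Step 2: thread B executes B1 (x = 9). Shared: x=9. PCs: A@1 B@1 C@0
Step 3: thread C executes C1 (x = x * -1). Shared: x=-9. PCs: A@1 B@1 C@1
Step 4: thread C executes C2 (x = x + 2). Shared: x=-7. PCs: A@1 B@1 C@2
Step 5: thread C executes C3 (x = x * 2). Shared: x=-14. PCs: A@1 B@1 C@3
Step 6: thread C executes C4 (x = x). Shared: x=-14. PCs: A@1 B@1 C@4
Step 7: thread A executes A2 (x = x + 3). Shared: x=-11. PCs: A@2 B@1 C@4
Step 8: thread B executes B2 (x = x + 4). Shared: x=-7. PCs: A@2 B@2 C@4
Step 9: thread A executes A3 (x = x + 1). Shared: x=-6. PCs: A@3 B@2 C@4
Step 10: thread B executes B3 (x = x + 1). Shared: x=-5. PCs: A@3 B@3 C@4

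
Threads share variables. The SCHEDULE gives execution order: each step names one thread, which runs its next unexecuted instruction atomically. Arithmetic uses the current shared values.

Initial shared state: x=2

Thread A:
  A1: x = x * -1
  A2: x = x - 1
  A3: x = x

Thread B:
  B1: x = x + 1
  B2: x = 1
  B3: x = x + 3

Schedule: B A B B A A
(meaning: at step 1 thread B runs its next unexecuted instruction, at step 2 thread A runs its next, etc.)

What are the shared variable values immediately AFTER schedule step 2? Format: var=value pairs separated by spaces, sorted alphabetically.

Step 1: thread B executes B1 (x = x + 1). Shared: x=3. PCs: A@0 B@1
Step 2: thread A executes A1 (x = x * -1). Shared: x=-3. PCs: A@1 B@1

Answer: x=-3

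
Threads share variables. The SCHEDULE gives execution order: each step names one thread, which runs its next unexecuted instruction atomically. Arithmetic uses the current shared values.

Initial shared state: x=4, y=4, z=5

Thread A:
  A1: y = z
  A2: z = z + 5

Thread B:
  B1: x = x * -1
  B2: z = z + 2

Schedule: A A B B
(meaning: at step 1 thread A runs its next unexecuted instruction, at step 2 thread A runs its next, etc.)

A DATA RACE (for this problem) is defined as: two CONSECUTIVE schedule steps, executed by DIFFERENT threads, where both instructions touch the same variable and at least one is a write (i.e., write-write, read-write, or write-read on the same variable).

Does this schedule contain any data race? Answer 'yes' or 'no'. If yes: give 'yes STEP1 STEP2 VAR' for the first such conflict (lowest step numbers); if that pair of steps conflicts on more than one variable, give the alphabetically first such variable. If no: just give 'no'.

Steps 1,2: same thread (A). No race.
Steps 2,3: A(r=z,w=z) vs B(r=x,w=x). No conflict.
Steps 3,4: same thread (B). No race.

Answer: no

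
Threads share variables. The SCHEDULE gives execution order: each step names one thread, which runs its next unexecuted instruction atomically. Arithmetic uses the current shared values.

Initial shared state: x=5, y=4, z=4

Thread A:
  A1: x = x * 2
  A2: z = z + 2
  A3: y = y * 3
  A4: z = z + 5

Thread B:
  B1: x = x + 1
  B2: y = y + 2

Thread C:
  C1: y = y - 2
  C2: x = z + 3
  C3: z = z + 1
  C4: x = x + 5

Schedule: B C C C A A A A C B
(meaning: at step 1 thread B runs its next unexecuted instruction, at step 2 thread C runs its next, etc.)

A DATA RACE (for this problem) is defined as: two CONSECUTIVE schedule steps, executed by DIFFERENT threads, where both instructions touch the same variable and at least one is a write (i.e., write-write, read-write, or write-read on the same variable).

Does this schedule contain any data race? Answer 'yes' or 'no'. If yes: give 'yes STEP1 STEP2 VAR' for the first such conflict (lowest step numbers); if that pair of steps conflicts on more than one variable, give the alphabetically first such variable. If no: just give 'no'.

Answer: no

Derivation:
Steps 1,2: B(r=x,w=x) vs C(r=y,w=y). No conflict.
Steps 2,3: same thread (C). No race.
Steps 3,4: same thread (C). No race.
Steps 4,5: C(r=z,w=z) vs A(r=x,w=x). No conflict.
Steps 5,6: same thread (A). No race.
Steps 6,7: same thread (A). No race.
Steps 7,8: same thread (A). No race.
Steps 8,9: A(r=z,w=z) vs C(r=x,w=x). No conflict.
Steps 9,10: C(r=x,w=x) vs B(r=y,w=y). No conflict.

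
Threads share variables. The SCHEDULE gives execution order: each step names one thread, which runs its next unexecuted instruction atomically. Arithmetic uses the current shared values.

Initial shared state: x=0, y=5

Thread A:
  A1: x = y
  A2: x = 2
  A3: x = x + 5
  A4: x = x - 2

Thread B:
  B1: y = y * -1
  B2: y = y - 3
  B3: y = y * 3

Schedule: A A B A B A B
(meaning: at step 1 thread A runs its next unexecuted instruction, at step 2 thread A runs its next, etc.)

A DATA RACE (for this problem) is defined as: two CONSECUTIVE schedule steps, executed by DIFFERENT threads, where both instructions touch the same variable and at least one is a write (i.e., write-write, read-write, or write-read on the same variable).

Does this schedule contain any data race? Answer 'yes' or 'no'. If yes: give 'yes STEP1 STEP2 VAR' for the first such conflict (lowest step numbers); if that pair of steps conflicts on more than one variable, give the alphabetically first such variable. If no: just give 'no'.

Steps 1,2: same thread (A). No race.
Steps 2,3: A(r=-,w=x) vs B(r=y,w=y). No conflict.
Steps 3,4: B(r=y,w=y) vs A(r=x,w=x). No conflict.
Steps 4,5: A(r=x,w=x) vs B(r=y,w=y). No conflict.
Steps 5,6: B(r=y,w=y) vs A(r=x,w=x). No conflict.
Steps 6,7: A(r=x,w=x) vs B(r=y,w=y). No conflict.

Answer: no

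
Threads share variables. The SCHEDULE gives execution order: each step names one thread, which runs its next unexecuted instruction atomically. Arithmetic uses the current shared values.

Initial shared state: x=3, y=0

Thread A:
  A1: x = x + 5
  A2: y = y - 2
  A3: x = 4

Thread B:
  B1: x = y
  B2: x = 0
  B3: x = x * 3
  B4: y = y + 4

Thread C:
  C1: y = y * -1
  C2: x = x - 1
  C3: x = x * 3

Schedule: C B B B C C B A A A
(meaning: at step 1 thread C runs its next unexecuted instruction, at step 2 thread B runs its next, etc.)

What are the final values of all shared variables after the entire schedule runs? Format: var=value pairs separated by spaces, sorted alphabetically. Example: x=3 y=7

Step 1: thread C executes C1 (y = y * -1). Shared: x=3 y=0. PCs: A@0 B@0 C@1
Step 2: thread B executes B1 (x = y). Shared: x=0 y=0. PCs: A@0 B@1 C@1
Step 3: thread B executes B2 (x = 0). Shared: x=0 y=0. PCs: A@0 B@2 C@1
Step 4: thread B executes B3 (x = x * 3). Shared: x=0 y=0. PCs: A@0 B@3 C@1
Step 5: thread C executes C2 (x = x - 1). Shared: x=-1 y=0. PCs: A@0 B@3 C@2
Step 6: thread C executes C3 (x = x * 3). Shared: x=-3 y=0. PCs: A@0 B@3 C@3
Step 7: thread B executes B4 (y = y + 4). Shared: x=-3 y=4. PCs: A@0 B@4 C@3
Step 8: thread A executes A1 (x = x + 5). Shared: x=2 y=4. PCs: A@1 B@4 C@3
Step 9: thread A executes A2 (y = y - 2). Shared: x=2 y=2. PCs: A@2 B@4 C@3
Step 10: thread A executes A3 (x = 4). Shared: x=4 y=2. PCs: A@3 B@4 C@3

Answer: x=4 y=2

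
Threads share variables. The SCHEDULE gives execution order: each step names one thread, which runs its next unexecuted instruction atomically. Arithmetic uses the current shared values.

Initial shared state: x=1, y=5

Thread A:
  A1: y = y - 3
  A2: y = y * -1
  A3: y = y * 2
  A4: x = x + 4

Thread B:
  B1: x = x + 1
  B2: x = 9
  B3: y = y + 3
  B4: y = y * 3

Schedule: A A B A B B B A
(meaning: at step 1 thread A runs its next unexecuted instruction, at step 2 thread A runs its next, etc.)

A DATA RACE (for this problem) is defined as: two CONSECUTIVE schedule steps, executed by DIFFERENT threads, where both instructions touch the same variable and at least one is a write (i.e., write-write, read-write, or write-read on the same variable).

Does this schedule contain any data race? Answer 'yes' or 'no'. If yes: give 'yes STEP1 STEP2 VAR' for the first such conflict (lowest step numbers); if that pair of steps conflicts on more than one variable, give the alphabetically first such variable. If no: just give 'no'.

Steps 1,2: same thread (A). No race.
Steps 2,3: A(r=y,w=y) vs B(r=x,w=x). No conflict.
Steps 3,4: B(r=x,w=x) vs A(r=y,w=y). No conflict.
Steps 4,5: A(r=y,w=y) vs B(r=-,w=x). No conflict.
Steps 5,6: same thread (B). No race.
Steps 6,7: same thread (B). No race.
Steps 7,8: B(r=y,w=y) vs A(r=x,w=x). No conflict.

Answer: no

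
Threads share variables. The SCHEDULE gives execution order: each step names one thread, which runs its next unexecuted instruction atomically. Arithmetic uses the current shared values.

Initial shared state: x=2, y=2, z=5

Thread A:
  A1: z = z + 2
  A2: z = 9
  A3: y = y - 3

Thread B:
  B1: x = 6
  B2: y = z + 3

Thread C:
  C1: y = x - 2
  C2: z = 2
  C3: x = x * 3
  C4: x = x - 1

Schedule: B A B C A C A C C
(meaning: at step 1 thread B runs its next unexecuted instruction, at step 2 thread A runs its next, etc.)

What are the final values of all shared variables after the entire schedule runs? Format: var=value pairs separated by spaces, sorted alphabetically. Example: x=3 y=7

Step 1: thread B executes B1 (x = 6). Shared: x=6 y=2 z=5. PCs: A@0 B@1 C@0
Step 2: thread A executes A1 (z = z + 2). Shared: x=6 y=2 z=7. PCs: A@1 B@1 C@0
Step 3: thread B executes B2 (y = z + 3). Shared: x=6 y=10 z=7. PCs: A@1 B@2 C@0
Step 4: thread C executes C1 (y = x - 2). Shared: x=6 y=4 z=7. PCs: A@1 B@2 C@1
Step 5: thread A executes A2 (z = 9). Shared: x=6 y=4 z=9. PCs: A@2 B@2 C@1
Step 6: thread C executes C2 (z = 2). Shared: x=6 y=4 z=2. PCs: A@2 B@2 C@2
Step 7: thread A executes A3 (y = y - 3). Shared: x=6 y=1 z=2. PCs: A@3 B@2 C@2
Step 8: thread C executes C3 (x = x * 3). Shared: x=18 y=1 z=2. PCs: A@3 B@2 C@3
Step 9: thread C executes C4 (x = x - 1). Shared: x=17 y=1 z=2. PCs: A@3 B@2 C@4

Answer: x=17 y=1 z=2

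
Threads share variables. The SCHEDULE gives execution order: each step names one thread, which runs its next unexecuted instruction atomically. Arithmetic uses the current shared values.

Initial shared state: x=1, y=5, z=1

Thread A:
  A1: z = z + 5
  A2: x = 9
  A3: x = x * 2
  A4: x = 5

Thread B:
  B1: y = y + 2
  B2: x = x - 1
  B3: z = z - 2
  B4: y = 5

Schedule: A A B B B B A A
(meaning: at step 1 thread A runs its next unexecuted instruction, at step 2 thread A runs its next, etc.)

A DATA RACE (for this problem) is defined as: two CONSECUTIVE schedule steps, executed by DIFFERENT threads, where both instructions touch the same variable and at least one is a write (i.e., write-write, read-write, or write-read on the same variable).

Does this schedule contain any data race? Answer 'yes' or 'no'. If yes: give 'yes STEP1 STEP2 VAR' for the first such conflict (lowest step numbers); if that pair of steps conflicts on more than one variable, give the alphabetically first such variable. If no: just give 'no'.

Answer: no

Derivation:
Steps 1,2: same thread (A). No race.
Steps 2,3: A(r=-,w=x) vs B(r=y,w=y). No conflict.
Steps 3,4: same thread (B). No race.
Steps 4,5: same thread (B). No race.
Steps 5,6: same thread (B). No race.
Steps 6,7: B(r=-,w=y) vs A(r=x,w=x). No conflict.
Steps 7,8: same thread (A). No race.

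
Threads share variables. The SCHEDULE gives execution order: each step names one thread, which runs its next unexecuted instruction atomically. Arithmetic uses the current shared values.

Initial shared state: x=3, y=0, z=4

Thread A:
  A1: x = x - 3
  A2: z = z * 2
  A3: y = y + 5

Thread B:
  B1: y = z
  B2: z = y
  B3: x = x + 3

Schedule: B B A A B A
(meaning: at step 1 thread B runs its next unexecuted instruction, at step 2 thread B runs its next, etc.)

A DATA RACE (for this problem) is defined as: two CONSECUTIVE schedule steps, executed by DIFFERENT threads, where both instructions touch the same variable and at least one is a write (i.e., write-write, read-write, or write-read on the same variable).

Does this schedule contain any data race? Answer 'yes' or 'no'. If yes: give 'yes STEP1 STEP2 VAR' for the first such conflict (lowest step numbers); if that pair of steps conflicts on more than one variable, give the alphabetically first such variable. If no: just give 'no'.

Answer: no

Derivation:
Steps 1,2: same thread (B). No race.
Steps 2,3: B(r=y,w=z) vs A(r=x,w=x). No conflict.
Steps 3,4: same thread (A). No race.
Steps 4,5: A(r=z,w=z) vs B(r=x,w=x). No conflict.
Steps 5,6: B(r=x,w=x) vs A(r=y,w=y). No conflict.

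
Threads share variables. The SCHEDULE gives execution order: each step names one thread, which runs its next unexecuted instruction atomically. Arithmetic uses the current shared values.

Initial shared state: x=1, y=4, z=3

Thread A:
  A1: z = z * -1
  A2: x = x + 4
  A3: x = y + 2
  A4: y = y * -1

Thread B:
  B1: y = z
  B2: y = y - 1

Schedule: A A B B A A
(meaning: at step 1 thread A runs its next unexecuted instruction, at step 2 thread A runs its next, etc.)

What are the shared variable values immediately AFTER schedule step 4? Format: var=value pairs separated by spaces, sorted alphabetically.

Step 1: thread A executes A1 (z = z * -1). Shared: x=1 y=4 z=-3. PCs: A@1 B@0
Step 2: thread A executes A2 (x = x + 4). Shared: x=5 y=4 z=-3. PCs: A@2 B@0
Step 3: thread B executes B1 (y = z). Shared: x=5 y=-3 z=-3. PCs: A@2 B@1
Step 4: thread B executes B2 (y = y - 1). Shared: x=5 y=-4 z=-3. PCs: A@2 B@2

Answer: x=5 y=-4 z=-3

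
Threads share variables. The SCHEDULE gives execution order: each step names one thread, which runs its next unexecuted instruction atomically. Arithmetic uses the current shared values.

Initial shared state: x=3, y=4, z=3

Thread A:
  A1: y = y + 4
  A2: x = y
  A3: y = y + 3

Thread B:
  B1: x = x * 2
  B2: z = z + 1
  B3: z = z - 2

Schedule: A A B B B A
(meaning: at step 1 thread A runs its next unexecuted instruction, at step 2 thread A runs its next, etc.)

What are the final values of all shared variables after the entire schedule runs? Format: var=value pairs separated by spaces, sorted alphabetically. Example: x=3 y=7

Step 1: thread A executes A1 (y = y + 4). Shared: x=3 y=8 z=3. PCs: A@1 B@0
Step 2: thread A executes A2 (x = y). Shared: x=8 y=8 z=3. PCs: A@2 B@0
Step 3: thread B executes B1 (x = x * 2). Shared: x=16 y=8 z=3. PCs: A@2 B@1
Step 4: thread B executes B2 (z = z + 1). Shared: x=16 y=8 z=4. PCs: A@2 B@2
Step 5: thread B executes B3 (z = z - 2). Shared: x=16 y=8 z=2. PCs: A@2 B@3
Step 6: thread A executes A3 (y = y + 3). Shared: x=16 y=11 z=2. PCs: A@3 B@3

Answer: x=16 y=11 z=2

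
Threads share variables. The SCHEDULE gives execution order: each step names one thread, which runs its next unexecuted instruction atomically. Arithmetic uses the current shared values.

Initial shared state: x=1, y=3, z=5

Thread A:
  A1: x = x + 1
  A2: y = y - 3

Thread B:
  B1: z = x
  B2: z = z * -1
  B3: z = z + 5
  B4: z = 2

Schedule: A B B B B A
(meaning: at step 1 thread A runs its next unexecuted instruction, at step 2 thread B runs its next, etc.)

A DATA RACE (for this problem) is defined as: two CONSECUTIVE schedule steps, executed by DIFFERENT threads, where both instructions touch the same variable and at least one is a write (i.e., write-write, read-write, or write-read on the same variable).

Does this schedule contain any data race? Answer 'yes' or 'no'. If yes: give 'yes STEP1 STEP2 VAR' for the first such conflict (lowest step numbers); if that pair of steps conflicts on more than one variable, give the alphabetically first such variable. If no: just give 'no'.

Answer: yes 1 2 x

Derivation:
Steps 1,2: A(x = x + 1) vs B(z = x). RACE on x (W-R).
Steps 2,3: same thread (B). No race.
Steps 3,4: same thread (B). No race.
Steps 4,5: same thread (B). No race.
Steps 5,6: B(r=-,w=z) vs A(r=y,w=y). No conflict.
First conflict at steps 1,2.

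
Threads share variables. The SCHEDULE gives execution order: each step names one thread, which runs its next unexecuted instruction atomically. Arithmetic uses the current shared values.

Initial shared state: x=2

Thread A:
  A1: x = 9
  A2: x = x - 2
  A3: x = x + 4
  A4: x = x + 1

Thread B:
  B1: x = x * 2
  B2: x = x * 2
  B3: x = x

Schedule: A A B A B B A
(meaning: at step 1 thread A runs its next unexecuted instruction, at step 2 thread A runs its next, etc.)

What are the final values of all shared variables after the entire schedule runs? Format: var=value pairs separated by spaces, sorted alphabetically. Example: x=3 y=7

Step 1: thread A executes A1 (x = 9). Shared: x=9. PCs: A@1 B@0
Step 2: thread A executes A2 (x = x - 2). Shared: x=7. PCs: A@2 B@0
Step 3: thread B executes B1 (x = x * 2). Shared: x=14. PCs: A@2 B@1
Step 4: thread A executes A3 (x = x + 4). Shared: x=18. PCs: A@3 B@1
Step 5: thread B executes B2 (x = x * 2). Shared: x=36. PCs: A@3 B@2
Step 6: thread B executes B3 (x = x). Shared: x=36. PCs: A@3 B@3
Step 7: thread A executes A4 (x = x + 1). Shared: x=37. PCs: A@4 B@3

Answer: x=37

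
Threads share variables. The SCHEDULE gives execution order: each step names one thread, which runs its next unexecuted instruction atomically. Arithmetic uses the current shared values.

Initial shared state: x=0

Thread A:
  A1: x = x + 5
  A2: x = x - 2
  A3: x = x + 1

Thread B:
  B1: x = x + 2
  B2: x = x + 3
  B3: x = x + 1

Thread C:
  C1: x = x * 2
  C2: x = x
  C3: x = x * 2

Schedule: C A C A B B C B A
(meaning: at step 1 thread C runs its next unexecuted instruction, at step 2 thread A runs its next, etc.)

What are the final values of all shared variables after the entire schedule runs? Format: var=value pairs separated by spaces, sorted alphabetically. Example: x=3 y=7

Step 1: thread C executes C1 (x = x * 2). Shared: x=0. PCs: A@0 B@0 C@1
Step 2: thread A executes A1 (x = x + 5). Shared: x=5. PCs: A@1 B@0 C@1
Step 3: thread C executes C2 (x = x). Shared: x=5. PCs: A@1 B@0 C@2
Step 4: thread A executes A2 (x = x - 2). Shared: x=3. PCs: A@2 B@0 C@2
Step 5: thread B executes B1 (x = x + 2). Shared: x=5. PCs: A@2 B@1 C@2
Step 6: thread B executes B2 (x = x + 3). Shared: x=8. PCs: A@2 B@2 C@2
Step 7: thread C executes C3 (x = x * 2). Shared: x=16. PCs: A@2 B@2 C@3
Step 8: thread B executes B3 (x = x + 1). Shared: x=17. PCs: A@2 B@3 C@3
Step 9: thread A executes A3 (x = x + 1). Shared: x=18. PCs: A@3 B@3 C@3

Answer: x=18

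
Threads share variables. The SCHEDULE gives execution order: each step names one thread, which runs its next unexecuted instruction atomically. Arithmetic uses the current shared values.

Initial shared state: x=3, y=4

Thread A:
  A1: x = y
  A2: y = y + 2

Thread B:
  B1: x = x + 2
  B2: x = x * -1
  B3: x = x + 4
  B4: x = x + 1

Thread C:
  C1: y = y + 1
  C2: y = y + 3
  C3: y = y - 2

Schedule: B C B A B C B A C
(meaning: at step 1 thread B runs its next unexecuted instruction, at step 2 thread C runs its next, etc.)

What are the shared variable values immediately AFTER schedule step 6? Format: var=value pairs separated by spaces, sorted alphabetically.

Answer: x=9 y=8

Derivation:
Step 1: thread B executes B1 (x = x + 2). Shared: x=5 y=4. PCs: A@0 B@1 C@0
Step 2: thread C executes C1 (y = y + 1). Shared: x=5 y=5. PCs: A@0 B@1 C@1
Step 3: thread B executes B2 (x = x * -1). Shared: x=-5 y=5. PCs: A@0 B@2 C@1
Step 4: thread A executes A1 (x = y). Shared: x=5 y=5. PCs: A@1 B@2 C@1
Step 5: thread B executes B3 (x = x + 4). Shared: x=9 y=5. PCs: A@1 B@3 C@1
Step 6: thread C executes C2 (y = y + 3). Shared: x=9 y=8. PCs: A@1 B@3 C@2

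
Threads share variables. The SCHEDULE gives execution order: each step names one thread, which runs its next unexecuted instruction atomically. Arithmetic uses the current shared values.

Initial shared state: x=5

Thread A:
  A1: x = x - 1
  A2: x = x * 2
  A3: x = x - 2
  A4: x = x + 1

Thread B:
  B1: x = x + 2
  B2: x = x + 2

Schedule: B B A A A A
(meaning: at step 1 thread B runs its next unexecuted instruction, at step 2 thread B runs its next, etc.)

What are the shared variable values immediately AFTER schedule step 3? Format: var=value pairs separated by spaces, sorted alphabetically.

Step 1: thread B executes B1 (x = x + 2). Shared: x=7. PCs: A@0 B@1
Step 2: thread B executes B2 (x = x + 2). Shared: x=9. PCs: A@0 B@2
Step 3: thread A executes A1 (x = x - 1). Shared: x=8. PCs: A@1 B@2

Answer: x=8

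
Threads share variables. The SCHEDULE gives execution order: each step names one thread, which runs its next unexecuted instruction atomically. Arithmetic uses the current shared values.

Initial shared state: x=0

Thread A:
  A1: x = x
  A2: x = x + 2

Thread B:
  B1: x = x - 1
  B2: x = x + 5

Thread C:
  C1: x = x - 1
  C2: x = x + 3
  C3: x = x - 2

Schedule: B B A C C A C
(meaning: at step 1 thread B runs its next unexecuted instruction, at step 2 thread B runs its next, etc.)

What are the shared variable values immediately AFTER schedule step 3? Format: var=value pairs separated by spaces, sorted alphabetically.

Step 1: thread B executes B1 (x = x - 1). Shared: x=-1. PCs: A@0 B@1 C@0
Step 2: thread B executes B2 (x = x + 5). Shared: x=4. PCs: A@0 B@2 C@0
Step 3: thread A executes A1 (x = x). Shared: x=4. PCs: A@1 B@2 C@0

Answer: x=4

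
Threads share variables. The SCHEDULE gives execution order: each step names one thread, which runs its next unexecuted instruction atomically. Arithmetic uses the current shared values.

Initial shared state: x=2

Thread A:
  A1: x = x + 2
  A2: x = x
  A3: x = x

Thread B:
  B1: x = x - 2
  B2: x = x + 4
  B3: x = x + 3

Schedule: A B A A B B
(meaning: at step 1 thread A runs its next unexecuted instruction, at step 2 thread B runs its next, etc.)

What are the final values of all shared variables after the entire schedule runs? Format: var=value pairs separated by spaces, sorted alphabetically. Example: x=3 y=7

Step 1: thread A executes A1 (x = x + 2). Shared: x=4. PCs: A@1 B@0
Step 2: thread B executes B1 (x = x - 2). Shared: x=2. PCs: A@1 B@1
Step 3: thread A executes A2 (x = x). Shared: x=2. PCs: A@2 B@1
Step 4: thread A executes A3 (x = x). Shared: x=2. PCs: A@3 B@1
Step 5: thread B executes B2 (x = x + 4). Shared: x=6. PCs: A@3 B@2
Step 6: thread B executes B3 (x = x + 3). Shared: x=9. PCs: A@3 B@3

Answer: x=9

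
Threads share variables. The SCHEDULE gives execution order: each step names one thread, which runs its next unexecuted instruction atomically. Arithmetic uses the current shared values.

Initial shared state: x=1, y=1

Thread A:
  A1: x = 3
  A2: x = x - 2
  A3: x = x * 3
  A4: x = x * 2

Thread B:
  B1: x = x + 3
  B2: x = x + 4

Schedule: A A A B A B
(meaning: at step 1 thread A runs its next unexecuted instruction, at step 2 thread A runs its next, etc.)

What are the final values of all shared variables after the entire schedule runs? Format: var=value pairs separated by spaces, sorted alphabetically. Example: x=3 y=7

Step 1: thread A executes A1 (x = 3). Shared: x=3 y=1. PCs: A@1 B@0
Step 2: thread A executes A2 (x = x - 2). Shared: x=1 y=1. PCs: A@2 B@0
Step 3: thread A executes A3 (x = x * 3). Shared: x=3 y=1. PCs: A@3 B@0
Step 4: thread B executes B1 (x = x + 3). Shared: x=6 y=1. PCs: A@3 B@1
Step 5: thread A executes A4 (x = x * 2). Shared: x=12 y=1. PCs: A@4 B@1
Step 6: thread B executes B2 (x = x + 4). Shared: x=16 y=1. PCs: A@4 B@2

Answer: x=16 y=1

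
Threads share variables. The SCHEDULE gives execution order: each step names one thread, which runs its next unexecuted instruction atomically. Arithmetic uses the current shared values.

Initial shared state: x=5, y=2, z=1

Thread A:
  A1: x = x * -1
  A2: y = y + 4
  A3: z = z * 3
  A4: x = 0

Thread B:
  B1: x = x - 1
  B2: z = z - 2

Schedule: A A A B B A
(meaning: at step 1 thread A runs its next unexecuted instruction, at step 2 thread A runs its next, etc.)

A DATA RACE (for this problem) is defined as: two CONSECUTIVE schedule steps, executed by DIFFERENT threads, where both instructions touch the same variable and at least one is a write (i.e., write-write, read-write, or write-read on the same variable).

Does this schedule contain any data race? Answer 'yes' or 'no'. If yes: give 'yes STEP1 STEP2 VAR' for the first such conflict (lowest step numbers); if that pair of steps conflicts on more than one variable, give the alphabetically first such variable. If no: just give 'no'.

Answer: no

Derivation:
Steps 1,2: same thread (A). No race.
Steps 2,3: same thread (A). No race.
Steps 3,4: A(r=z,w=z) vs B(r=x,w=x). No conflict.
Steps 4,5: same thread (B). No race.
Steps 5,6: B(r=z,w=z) vs A(r=-,w=x). No conflict.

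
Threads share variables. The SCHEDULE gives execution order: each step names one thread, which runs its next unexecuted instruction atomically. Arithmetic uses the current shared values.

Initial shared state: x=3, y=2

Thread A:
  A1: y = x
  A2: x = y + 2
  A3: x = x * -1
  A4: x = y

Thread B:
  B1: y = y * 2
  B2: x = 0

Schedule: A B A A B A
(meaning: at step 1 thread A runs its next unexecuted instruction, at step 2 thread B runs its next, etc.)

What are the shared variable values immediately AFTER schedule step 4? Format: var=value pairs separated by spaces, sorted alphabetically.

Step 1: thread A executes A1 (y = x). Shared: x=3 y=3. PCs: A@1 B@0
Step 2: thread B executes B1 (y = y * 2). Shared: x=3 y=6. PCs: A@1 B@1
Step 3: thread A executes A2 (x = y + 2). Shared: x=8 y=6. PCs: A@2 B@1
Step 4: thread A executes A3 (x = x * -1). Shared: x=-8 y=6. PCs: A@3 B@1

Answer: x=-8 y=6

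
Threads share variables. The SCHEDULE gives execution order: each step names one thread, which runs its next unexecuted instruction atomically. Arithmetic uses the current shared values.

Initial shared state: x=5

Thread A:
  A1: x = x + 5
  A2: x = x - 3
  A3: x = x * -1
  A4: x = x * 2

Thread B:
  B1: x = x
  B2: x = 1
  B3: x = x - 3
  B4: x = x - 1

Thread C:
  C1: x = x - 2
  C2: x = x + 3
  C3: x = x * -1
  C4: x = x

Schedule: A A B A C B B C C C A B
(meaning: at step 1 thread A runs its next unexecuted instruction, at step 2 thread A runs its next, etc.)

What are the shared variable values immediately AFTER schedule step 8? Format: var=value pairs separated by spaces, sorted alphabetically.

Answer: x=1

Derivation:
Step 1: thread A executes A1 (x = x + 5). Shared: x=10. PCs: A@1 B@0 C@0
Step 2: thread A executes A2 (x = x - 3). Shared: x=7. PCs: A@2 B@0 C@0
Step 3: thread B executes B1 (x = x). Shared: x=7. PCs: A@2 B@1 C@0
Step 4: thread A executes A3 (x = x * -1). Shared: x=-7. PCs: A@3 B@1 C@0
Step 5: thread C executes C1 (x = x - 2). Shared: x=-9. PCs: A@3 B@1 C@1
Step 6: thread B executes B2 (x = 1). Shared: x=1. PCs: A@3 B@2 C@1
Step 7: thread B executes B3 (x = x - 3). Shared: x=-2. PCs: A@3 B@3 C@1
Step 8: thread C executes C2 (x = x + 3). Shared: x=1. PCs: A@3 B@3 C@2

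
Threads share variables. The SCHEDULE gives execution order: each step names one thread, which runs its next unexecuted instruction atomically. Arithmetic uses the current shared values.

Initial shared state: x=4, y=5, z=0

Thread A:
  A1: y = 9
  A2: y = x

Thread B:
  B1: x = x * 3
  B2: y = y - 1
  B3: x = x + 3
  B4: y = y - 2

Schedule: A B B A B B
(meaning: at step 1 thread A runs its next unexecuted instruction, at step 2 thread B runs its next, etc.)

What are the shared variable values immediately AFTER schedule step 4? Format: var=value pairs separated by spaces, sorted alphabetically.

Step 1: thread A executes A1 (y = 9). Shared: x=4 y=9 z=0. PCs: A@1 B@0
Step 2: thread B executes B1 (x = x * 3). Shared: x=12 y=9 z=0. PCs: A@1 B@1
Step 3: thread B executes B2 (y = y - 1). Shared: x=12 y=8 z=0. PCs: A@1 B@2
Step 4: thread A executes A2 (y = x). Shared: x=12 y=12 z=0. PCs: A@2 B@2

Answer: x=12 y=12 z=0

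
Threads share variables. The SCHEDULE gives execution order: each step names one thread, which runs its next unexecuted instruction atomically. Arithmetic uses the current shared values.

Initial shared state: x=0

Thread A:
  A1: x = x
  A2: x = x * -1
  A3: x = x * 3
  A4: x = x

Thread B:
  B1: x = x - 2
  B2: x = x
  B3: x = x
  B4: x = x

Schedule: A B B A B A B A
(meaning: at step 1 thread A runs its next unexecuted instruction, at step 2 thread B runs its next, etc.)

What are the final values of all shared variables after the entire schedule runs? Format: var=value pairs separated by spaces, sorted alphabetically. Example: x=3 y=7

Answer: x=6

Derivation:
Step 1: thread A executes A1 (x = x). Shared: x=0. PCs: A@1 B@0
Step 2: thread B executes B1 (x = x - 2). Shared: x=-2. PCs: A@1 B@1
Step 3: thread B executes B2 (x = x). Shared: x=-2. PCs: A@1 B@2
Step 4: thread A executes A2 (x = x * -1). Shared: x=2. PCs: A@2 B@2
Step 5: thread B executes B3 (x = x). Shared: x=2. PCs: A@2 B@3
Step 6: thread A executes A3 (x = x * 3). Shared: x=6. PCs: A@3 B@3
Step 7: thread B executes B4 (x = x). Shared: x=6. PCs: A@3 B@4
Step 8: thread A executes A4 (x = x). Shared: x=6. PCs: A@4 B@4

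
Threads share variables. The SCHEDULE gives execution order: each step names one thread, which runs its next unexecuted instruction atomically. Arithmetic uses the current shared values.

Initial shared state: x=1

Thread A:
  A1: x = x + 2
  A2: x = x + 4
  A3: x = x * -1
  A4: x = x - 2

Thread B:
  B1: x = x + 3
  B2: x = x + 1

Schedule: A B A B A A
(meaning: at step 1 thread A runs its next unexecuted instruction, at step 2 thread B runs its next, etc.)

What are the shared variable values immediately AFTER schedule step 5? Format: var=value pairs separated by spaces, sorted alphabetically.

Step 1: thread A executes A1 (x = x + 2). Shared: x=3. PCs: A@1 B@0
Step 2: thread B executes B1 (x = x + 3). Shared: x=6. PCs: A@1 B@1
Step 3: thread A executes A2 (x = x + 4). Shared: x=10. PCs: A@2 B@1
Step 4: thread B executes B2 (x = x + 1). Shared: x=11. PCs: A@2 B@2
Step 5: thread A executes A3 (x = x * -1). Shared: x=-11. PCs: A@3 B@2

Answer: x=-11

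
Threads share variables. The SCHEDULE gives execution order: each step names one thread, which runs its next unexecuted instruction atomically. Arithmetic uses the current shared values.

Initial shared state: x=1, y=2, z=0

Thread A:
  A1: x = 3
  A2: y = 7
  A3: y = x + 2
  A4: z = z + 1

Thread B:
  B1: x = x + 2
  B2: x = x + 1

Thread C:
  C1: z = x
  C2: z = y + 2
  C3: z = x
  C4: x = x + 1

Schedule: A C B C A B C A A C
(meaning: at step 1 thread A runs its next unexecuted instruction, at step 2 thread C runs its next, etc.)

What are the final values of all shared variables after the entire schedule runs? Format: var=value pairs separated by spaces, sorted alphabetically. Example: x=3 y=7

Answer: x=7 y=8 z=7

Derivation:
Step 1: thread A executes A1 (x = 3). Shared: x=3 y=2 z=0. PCs: A@1 B@0 C@0
Step 2: thread C executes C1 (z = x). Shared: x=3 y=2 z=3. PCs: A@1 B@0 C@1
Step 3: thread B executes B1 (x = x + 2). Shared: x=5 y=2 z=3. PCs: A@1 B@1 C@1
Step 4: thread C executes C2 (z = y + 2). Shared: x=5 y=2 z=4. PCs: A@1 B@1 C@2
Step 5: thread A executes A2 (y = 7). Shared: x=5 y=7 z=4. PCs: A@2 B@1 C@2
Step 6: thread B executes B2 (x = x + 1). Shared: x=6 y=7 z=4. PCs: A@2 B@2 C@2
Step 7: thread C executes C3 (z = x). Shared: x=6 y=7 z=6. PCs: A@2 B@2 C@3
Step 8: thread A executes A3 (y = x + 2). Shared: x=6 y=8 z=6. PCs: A@3 B@2 C@3
Step 9: thread A executes A4 (z = z + 1). Shared: x=6 y=8 z=7. PCs: A@4 B@2 C@3
Step 10: thread C executes C4 (x = x + 1). Shared: x=7 y=8 z=7. PCs: A@4 B@2 C@4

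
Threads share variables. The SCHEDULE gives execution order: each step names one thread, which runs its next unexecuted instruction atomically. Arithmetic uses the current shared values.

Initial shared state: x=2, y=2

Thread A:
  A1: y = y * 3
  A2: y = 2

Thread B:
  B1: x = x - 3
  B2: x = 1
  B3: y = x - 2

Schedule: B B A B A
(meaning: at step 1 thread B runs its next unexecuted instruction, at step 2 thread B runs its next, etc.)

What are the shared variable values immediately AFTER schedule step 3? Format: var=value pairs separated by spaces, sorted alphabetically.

Answer: x=1 y=6

Derivation:
Step 1: thread B executes B1 (x = x - 3). Shared: x=-1 y=2. PCs: A@0 B@1
Step 2: thread B executes B2 (x = 1). Shared: x=1 y=2. PCs: A@0 B@2
Step 3: thread A executes A1 (y = y * 3). Shared: x=1 y=6. PCs: A@1 B@2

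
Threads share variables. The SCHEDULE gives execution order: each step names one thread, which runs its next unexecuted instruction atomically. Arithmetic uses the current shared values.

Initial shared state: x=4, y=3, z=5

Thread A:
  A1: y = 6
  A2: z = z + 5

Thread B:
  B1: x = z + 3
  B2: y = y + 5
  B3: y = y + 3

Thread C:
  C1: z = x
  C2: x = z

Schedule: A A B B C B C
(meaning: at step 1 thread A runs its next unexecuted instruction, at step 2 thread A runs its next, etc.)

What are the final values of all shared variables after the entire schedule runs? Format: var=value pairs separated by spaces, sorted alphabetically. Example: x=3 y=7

Answer: x=13 y=14 z=13

Derivation:
Step 1: thread A executes A1 (y = 6). Shared: x=4 y=6 z=5. PCs: A@1 B@0 C@0
Step 2: thread A executes A2 (z = z + 5). Shared: x=4 y=6 z=10. PCs: A@2 B@0 C@0
Step 3: thread B executes B1 (x = z + 3). Shared: x=13 y=6 z=10. PCs: A@2 B@1 C@0
Step 4: thread B executes B2 (y = y + 5). Shared: x=13 y=11 z=10. PCs: A@2 B@2 C@0
Step 5: thread C executes C1 (z = x). Shared: x=13 y=11 z=13. PCs: A@2 B@2 C@1
Step 6: thread B executes B3 (y = y + 3). Shared: x=13 y=14 z=13. PCs: A@2 B@3 C@1
Step 7: thread C executes C2 (x = z). Shared: x=13 y=14 z=13. PCs: A@2 B@3 C@2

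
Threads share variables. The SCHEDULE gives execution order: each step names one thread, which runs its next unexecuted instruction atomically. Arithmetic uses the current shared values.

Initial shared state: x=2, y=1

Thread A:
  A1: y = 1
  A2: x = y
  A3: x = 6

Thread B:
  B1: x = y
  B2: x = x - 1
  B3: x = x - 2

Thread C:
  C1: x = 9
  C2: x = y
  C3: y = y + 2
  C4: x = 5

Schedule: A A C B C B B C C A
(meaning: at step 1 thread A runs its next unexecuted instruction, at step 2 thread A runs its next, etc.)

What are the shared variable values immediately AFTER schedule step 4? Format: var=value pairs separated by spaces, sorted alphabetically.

Answer: x=1 y=1

Derivation:
Step 1: thread A executes A1 (y = 1). Shared: x=2 y=1. PCs: A@1 B@0 C@0
Step 2: thread A executes A2 (x = y). Shared: x=1 y=1. PCs: A@2 B@0 C@0
Step 3: thread C executes C1 (x = 9). Shared: x=9 y=1. PCs: A@2 B@0 C@1
Step 4: thread B executes B1 (x = y). Shared: x=1 y=1. PCs: A@2 B@1 C@1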